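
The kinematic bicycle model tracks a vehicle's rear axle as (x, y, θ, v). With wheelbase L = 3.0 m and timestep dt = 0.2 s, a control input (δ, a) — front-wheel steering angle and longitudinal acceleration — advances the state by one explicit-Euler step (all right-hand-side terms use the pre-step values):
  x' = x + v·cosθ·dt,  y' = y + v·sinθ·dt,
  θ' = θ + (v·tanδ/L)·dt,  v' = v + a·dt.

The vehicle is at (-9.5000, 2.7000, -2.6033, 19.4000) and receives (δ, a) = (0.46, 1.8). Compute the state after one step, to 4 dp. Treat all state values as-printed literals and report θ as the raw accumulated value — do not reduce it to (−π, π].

x' = -9.5000 + 19.4000·cos(-2.6033)·0.2 = -12.8313
y' = 2.7000 + 19.4000·sin(-2.6033)·0.2 = 0.7108
θ' = -2.6033 + (19.4000/3.0)·tan(0.46)·0.2 = -1.9625
v' = 19.4000 + 1.8000·0.2 = 19.7600

(-12.8313, 0.7108, -1.9625, 19.7600)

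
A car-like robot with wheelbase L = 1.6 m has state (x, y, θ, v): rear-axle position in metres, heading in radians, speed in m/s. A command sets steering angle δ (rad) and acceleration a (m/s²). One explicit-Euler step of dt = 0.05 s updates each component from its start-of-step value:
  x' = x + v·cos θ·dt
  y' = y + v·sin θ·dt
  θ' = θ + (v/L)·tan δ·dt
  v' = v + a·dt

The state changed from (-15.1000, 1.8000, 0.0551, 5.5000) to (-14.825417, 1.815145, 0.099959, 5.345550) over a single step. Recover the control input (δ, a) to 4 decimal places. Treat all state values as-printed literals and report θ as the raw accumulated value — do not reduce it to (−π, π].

δ = 0.2553, a = -3.0890

a = (v'−v)/dt = (-0.154450)/0.05 = -3.0890
Δθ = θ'−θ = 0.044859;  (v·dt/L) = 5.5000·0.05/1.6 = 0.171875
tan δ = Δθ·L/(v·dt) = 0.260998  →  δ = 0.2553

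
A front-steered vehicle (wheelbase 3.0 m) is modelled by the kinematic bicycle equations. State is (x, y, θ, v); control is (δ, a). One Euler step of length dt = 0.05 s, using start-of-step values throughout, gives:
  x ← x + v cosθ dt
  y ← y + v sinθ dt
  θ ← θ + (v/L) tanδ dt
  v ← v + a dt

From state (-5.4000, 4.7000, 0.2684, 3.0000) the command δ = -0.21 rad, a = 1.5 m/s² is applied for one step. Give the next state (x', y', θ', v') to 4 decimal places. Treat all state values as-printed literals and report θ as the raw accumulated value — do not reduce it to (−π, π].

x' = -5.4000 + 3.0000·cos(0.2684)·0.05 = -5.2554
y' = 4.7000 + 3.0000·sin(0.2684)·0.05 = 4.7398
θ' = 0.2684 + (3.0000/3.0)·tan(-0.21)·0.05 = 0.2577
v' = 3.0000 + 1.5000·0.05 = 3.0750

(-5.2554, 4.7398, 0.2577, 3.0750)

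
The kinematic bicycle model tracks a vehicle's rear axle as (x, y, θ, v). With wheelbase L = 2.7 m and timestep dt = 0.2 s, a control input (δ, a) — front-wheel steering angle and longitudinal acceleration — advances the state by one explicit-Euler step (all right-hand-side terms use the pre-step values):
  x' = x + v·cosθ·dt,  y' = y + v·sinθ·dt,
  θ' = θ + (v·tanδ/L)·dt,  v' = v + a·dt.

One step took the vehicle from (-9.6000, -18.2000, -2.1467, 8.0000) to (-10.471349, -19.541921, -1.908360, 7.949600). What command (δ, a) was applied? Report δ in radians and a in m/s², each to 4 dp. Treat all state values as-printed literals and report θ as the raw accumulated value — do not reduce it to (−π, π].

a = (v'−v)/dt = (-0.050400)/0.2 = -0.2520
Δθ = θ'−θ = 0.238340;  (v·dt/L) = 8.0000·0.2/2.7 = 0.592593
tan δ = Δθ·L/(v·dt) = 0.402199  →  δ = 0.3824

δ = 0.3824, a = -0.2520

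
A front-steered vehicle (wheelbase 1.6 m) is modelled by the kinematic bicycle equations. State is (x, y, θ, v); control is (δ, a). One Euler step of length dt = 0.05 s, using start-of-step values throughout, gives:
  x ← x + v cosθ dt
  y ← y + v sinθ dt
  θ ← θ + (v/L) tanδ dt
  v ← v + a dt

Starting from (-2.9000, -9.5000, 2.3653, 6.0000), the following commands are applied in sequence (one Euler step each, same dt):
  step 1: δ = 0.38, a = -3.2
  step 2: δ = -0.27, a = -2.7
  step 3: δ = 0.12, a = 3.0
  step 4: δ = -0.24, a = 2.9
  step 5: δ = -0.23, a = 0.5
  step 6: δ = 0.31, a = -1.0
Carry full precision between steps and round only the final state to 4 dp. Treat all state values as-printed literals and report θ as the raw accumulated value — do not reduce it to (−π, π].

after step 1 (δ=0.38, a=-3.2): (-3.114055, -9.289808, 2.440190, 5.840000)
after step 2 (δ=-0.27, a=-2.7): (-3.337125, -9.101384, 2.389682, 5.705000)
after step 3 (δ=0.12, a=3.0): (-3.545467, -8.906548, 2.411179, 5.855000)
after step 4 (δ=-0.24, a=2.9): (-3.763536, -8.711231, 2.366403, 6.000000)
after step 5 (δ=-0.23, a=0.5): (-3.977822, -8.501276, 2.322501, 6.025000)
after step 6 (δ=0.31, a=-1.0): (-4.183541, -8.281205, 2.382813, 5.975000)

(-4.1835, -8.2812, 2.3828, 5.9750)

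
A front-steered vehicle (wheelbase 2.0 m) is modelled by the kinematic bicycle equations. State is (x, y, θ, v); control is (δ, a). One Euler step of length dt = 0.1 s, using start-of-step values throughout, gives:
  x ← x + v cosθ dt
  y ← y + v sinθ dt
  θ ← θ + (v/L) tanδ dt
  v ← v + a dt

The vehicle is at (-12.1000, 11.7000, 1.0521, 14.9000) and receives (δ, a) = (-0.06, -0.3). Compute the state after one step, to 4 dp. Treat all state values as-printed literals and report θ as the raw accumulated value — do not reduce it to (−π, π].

(-11.3613, 12.9940, 1.0073, 14.8700)

x' = -12.1000 + 14.9000·cos(1.0521)·0.1 = -11.3613
y' = 11.7000 + 14.9000·sin(1.0521)·0.1 = 12.9940
θ' = 1.0521 + (14.9000/2.0)·tan(-0.06)·0.1 = 1.0073
v' = 14.9000 − 0.3000·0.1 = 14.8700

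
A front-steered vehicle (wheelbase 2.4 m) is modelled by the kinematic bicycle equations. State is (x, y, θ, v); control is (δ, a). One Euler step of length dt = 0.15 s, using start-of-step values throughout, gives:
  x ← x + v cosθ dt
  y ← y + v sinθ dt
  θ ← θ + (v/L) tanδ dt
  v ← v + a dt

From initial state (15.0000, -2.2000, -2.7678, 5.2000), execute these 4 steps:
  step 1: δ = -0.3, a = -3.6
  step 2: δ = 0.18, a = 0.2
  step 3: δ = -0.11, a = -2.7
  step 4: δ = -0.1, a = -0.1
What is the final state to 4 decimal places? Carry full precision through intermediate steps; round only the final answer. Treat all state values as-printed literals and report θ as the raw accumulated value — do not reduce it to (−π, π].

(12.3192, -3.0851, -2.8746, 4.2700)

after step 1 (δ=-0.3, a=-3.6): (14.273860, -2.484816, -2.868334, 4.660000)
after step 2 (δ=0.18, a=0.2): (13.600795, -2.673455, -2.815336, 4.690000)
after step 3 (δ=-0.11, a=-2.7): (12.934405, -2.898927, -2.847710, 4.285000)
after step 4 (δ=-0.1, a=-0.1): (12.319212, -3.085113, -2.874581, 4.270000)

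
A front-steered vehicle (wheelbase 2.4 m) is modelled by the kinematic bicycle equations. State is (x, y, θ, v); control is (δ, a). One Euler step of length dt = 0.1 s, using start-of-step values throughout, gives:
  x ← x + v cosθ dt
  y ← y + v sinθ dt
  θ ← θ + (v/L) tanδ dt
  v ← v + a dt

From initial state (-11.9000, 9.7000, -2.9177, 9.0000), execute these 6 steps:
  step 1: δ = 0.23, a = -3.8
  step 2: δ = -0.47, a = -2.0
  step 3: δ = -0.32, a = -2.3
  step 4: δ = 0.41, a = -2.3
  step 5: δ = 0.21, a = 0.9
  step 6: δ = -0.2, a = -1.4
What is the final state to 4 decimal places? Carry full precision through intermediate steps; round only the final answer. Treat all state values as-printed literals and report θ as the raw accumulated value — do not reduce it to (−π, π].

(-16.8210, 8.8037, -2.9776, 7.9100)

after step 1 (δ=0.23, a=-3.8): (-12.777537, 9.500176, -2.829896, 8.620000)
after step 2 (δ=-0.47, a=-2.0): (-13.598001, 9.235823, -3.012341, 8.420000)
after step 3 (δ=-0.32, a=-2.3): (-14.432977, 9.127296, -3.128603, 8.190000)
after step 4 (δ=0.41, a=-2.3): (-15.251908, 9.116658, -2.980285, 7.960000)
after step 5 (δ=0.21, a=0.9): (-16.037575, 8.988813, -2.909593, 8.050000)
after step 6 (δ=-0.2, a=-1.4): (-16.821008, 8.803724, -2.977585, 7.910000)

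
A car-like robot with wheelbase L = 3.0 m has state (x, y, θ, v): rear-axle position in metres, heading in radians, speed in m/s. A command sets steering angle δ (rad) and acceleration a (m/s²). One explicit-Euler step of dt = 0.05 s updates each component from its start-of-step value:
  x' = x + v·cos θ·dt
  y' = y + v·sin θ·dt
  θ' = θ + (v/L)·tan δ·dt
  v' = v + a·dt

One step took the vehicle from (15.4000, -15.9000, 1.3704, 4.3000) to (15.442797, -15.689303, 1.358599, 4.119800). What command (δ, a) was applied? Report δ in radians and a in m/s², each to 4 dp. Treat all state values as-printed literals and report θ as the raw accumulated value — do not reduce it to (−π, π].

δ = -0.1632, a = -3.6040

a = (v'−v)/dt = (-0.180200)/0.05 = -3.6040
Δθ = θ'−θ = -0.011801;  (v·dt/L) = 4.3000·0.05/3.0 = 0.071667
tan δ = Δθ·L/(v·dt) = -0.164665  →  δ = -0.1632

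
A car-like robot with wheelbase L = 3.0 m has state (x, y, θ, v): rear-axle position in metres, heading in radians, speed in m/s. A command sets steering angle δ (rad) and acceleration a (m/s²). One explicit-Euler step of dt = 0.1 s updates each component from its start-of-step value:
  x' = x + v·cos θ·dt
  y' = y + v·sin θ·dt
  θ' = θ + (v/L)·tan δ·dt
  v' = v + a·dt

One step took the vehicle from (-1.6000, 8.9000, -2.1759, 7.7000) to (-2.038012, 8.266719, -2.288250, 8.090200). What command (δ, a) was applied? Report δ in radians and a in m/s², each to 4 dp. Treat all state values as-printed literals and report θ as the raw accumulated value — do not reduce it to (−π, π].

δ = -0.4126, a = 3.9020

a = (v'−v)/dt = (0.390200)/0.1 = 3.9020
Δθ = θ'−θ = -0.112350;  (v·dt/L) = 7.7000·0.1/3.0 = 0.256667
tan δ = Δθ·L/(v·dt) = -0.437727  →  δ = -0.4126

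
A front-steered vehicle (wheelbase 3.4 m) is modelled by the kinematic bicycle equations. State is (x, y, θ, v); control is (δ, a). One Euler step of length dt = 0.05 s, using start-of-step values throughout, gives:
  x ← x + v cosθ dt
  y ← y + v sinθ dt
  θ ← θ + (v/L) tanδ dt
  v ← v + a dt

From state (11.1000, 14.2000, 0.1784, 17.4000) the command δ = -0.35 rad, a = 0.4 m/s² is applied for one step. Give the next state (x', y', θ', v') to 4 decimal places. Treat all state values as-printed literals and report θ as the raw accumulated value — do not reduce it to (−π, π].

x' = 11.1000 + 17.4000·cos(0.1784)·0.05 = 11.9562
y' = 14.2000 + 17.4000·sin(0.1784)·0.05 = 14.3544
θ' = 0.1784 + (17.4000/3.4)·tan(-0.35)·0.05 = 0.0850
v' = 17.4000 + 0.4000·0.05 = 17.4200

(11.9562, 14.3544, 0.0850, 17.4200)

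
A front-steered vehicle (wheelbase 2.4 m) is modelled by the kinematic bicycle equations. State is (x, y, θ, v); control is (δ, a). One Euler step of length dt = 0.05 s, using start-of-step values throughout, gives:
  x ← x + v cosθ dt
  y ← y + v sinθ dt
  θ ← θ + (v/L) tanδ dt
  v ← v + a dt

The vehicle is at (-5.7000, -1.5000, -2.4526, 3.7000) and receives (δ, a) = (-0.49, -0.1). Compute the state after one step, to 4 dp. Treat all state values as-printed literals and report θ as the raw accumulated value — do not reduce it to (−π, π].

(-5.8428, -1.6176, -2.4937, 3.6950)

x' = -5.7000 + 3.7000·cos(-2.4526)·0.05 = -5.8428
y' = -1.5000 + 3.7000·sin(-2.4526)·0.05 = -1.6176
θ' = -2.4526 + (3.7000/2.4)·tan(-0.49)·0.05 = -2.4937
v' = 3.7000 − 0.1000·0.05 = 3.6950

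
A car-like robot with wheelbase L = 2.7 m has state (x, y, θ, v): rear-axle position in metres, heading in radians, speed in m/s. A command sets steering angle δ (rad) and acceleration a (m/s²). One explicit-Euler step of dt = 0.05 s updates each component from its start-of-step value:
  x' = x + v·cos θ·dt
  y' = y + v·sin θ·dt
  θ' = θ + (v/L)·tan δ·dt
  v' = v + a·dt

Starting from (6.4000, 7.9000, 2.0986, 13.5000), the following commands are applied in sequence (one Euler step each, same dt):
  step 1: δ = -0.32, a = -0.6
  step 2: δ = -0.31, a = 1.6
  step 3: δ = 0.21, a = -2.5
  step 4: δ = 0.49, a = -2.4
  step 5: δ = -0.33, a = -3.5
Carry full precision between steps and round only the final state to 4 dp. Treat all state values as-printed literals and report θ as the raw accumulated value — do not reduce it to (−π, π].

after step 1 (δ=-0.32, a=-0.6): (6.060045, 8.483143, 2.015753, 13.470000)
after step 2 (δ=-0.31, a=1.6): (5.770158, 9.091064, 1.935849, 13.550000)
after step 3 (δ=0.21, a=-2.5): (5.528292, 9.723920, 1.989332, 13.425000)
after step 4 (δ=0.49, a=-2.4): (5.255481, 10.337231, 2.121938, 13.305000)
after step 5 (δ=-0.33, a=-3.5): (4.907116, 10.903976, 2.037544, 13.130000)

(4.9071, 10.9040, 2.0375, 13.1300)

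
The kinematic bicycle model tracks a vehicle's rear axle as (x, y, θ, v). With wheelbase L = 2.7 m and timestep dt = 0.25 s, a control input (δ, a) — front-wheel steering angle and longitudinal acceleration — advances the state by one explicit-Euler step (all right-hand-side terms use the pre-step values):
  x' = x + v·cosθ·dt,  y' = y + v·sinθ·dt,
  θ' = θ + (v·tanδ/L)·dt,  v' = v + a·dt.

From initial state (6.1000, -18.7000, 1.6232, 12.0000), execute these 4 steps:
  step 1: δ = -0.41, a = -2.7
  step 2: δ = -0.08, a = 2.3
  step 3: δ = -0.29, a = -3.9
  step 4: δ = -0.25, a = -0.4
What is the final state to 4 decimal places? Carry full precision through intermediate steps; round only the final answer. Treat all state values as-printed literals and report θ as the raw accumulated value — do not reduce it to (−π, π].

after step 1 (δ=-0.41, a=-2.7): (5.942861, -15.704118, 1.140276, 11.325000)
after step 2 (δ=-0.08, a=2.3): (7.124464, -13.131223, 1.056208, 11.900000)
after step 3 (δ=-0.29, a=-3.9): (8.588689, -10.541499, 0.727401, 10.925000)
after step 4 (δ=-0.25, a=-0.4): (10.628673, -8.725406, 0.469104, 10.825000)

(10.6287, -8.7254, 0.4691, 10.8250)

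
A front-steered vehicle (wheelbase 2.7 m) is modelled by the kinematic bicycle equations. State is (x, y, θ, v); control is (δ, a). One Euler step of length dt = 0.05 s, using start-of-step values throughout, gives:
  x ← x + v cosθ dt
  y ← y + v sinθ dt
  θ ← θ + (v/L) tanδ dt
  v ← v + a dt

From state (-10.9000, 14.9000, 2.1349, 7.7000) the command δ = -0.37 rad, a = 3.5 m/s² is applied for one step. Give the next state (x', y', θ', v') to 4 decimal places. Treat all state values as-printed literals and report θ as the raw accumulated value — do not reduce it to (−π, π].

x' = -10.9000 + 7.7000·cos(2.1349)·0.05 = -11.1058
y' = 14.9000 + 7.7000·sin(2.1349)·0.05 = 15.2254
θ' = 2.1349 + (7.7000/2.7)·tan(-0.37)·0.05 = 2.0796
v' = 7.7000 + 3.5000·0.05 = 7.8750

(-11.1058, 15.2254, 2.0796, 7.8750)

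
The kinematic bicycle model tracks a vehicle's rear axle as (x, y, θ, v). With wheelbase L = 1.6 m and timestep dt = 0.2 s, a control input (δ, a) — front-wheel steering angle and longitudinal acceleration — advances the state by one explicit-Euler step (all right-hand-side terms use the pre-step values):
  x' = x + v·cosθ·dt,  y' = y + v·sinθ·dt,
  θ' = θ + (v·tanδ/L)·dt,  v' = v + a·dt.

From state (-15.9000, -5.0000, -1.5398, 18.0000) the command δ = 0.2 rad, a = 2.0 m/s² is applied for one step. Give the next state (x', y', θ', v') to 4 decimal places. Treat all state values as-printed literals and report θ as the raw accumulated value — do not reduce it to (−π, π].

(-15.7884, -8.5983, -1.0837, 18.4000)

x' = -15.9000 + 18.0000·cos(-1.5398)·0.2 = -15.7884
y' = -5.0000 + 18.0000·sin(-1.5398)·0.2 = -8.5983
θ' = -1.5398 + (18.0000/1.6)·tan(0.2)·0.2 = -1.0837
v' = 18.0000 + 2.0000·0.2 = 18.4000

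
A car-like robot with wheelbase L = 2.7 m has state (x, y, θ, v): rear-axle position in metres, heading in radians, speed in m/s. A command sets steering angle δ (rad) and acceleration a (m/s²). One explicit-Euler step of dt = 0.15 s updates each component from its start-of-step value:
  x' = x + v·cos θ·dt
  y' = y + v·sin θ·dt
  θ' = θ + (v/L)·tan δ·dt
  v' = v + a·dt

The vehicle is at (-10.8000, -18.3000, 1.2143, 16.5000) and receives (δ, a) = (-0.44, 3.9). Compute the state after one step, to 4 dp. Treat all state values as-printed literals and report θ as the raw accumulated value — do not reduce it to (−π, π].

x' = -10.8000 + 16.5000·cos(1.2143)·0.15 = -9.9362
y' = -18.3000 + 16.5000·sin(1.2143)·0.15 = -15.9806
θ' = 1.2143 + (16.5000/2.7)·tan(-0.44)·0.15 = 0.7828
v' = 16.5000 + 3.9000·0.15 = 17.0850

(-9.9362, -15.9806, 0.7828, 17.0850)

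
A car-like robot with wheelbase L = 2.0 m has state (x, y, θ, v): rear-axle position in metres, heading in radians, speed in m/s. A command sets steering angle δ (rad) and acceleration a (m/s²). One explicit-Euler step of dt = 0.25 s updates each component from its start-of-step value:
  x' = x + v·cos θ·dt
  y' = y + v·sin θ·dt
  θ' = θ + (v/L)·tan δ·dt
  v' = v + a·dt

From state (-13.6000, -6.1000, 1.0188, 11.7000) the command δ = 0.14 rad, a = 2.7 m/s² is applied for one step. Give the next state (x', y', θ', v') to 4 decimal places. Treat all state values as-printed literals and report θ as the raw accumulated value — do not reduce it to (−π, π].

x' = -13.6000 + 11.7000·cos(1.0188)·0.25 = -12.0662
y' = -6.1000 + 11.7000·sin(1.0188)·0.25 = -3.6094
θ' = 1.0188 + (11.7000/2.0)·tan(0.14)·0.25 = 1.2249
v' = 11.7000 + 2.7000·0.25 = 12.3750

(-12.0662, -3.6094, 1.2249, 12.3750)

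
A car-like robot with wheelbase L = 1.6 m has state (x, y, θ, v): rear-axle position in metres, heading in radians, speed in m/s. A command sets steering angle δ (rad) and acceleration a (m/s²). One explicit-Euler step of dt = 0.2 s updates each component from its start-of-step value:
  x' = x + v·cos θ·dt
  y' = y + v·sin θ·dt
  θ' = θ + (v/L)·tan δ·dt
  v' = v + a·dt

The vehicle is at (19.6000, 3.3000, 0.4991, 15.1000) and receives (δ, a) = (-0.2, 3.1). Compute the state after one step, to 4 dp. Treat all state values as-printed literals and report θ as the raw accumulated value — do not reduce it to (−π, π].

x' = 19.6000 + 15.1000·cos(0.4991)·0.2 = 22.2516
y' = 3.3000 + 15.1000·sin(0.4991)·0.2 = 4.7455
θ' = 0.4991 + (15.1000/1.6)·tan(-0.2)·0.2 = 0.1165
v' = 15.1000 + 3.1000·0.2 = 15.7200

(22.2516, 4.7455, 0.1165, 15.7200)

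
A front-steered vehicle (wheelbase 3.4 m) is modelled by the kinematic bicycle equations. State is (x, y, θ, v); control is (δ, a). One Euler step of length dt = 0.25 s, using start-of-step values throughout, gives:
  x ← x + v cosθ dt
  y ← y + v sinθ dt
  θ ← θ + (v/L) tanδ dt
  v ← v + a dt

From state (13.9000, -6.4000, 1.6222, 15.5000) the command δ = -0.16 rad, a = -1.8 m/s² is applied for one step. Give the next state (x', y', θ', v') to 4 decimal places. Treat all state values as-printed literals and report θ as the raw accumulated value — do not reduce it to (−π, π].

(13.7009, -2.5301, 1.4383, 15.0500)

x' = 13.9000 + 15.5000·cos(1.6222)·0.25 = 13.7009
y' = -6.4000 + 15.5000·sin(1.6222)·0.25 = -2.5301
θ' = 1.6222 + (15.5000/3.4)·tan(-0.16)·0.25 = 1.4383
v' = 15.5000 − 1.8000·0.25 = 15.0500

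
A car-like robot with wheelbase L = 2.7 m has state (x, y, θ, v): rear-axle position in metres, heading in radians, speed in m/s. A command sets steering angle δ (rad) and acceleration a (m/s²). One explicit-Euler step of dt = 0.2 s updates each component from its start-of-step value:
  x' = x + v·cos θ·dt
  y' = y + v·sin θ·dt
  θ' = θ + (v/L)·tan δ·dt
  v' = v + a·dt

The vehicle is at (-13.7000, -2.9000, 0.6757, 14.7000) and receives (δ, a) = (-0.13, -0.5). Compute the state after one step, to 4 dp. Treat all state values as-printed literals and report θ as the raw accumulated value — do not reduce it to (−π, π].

x' = -13.7000 + 14.7000·cos(0.6757)·0.2 = -11.4060
y' = -2.9000 + 14.7000·sin(0.6757)·0.2 = -1.0612
θ' = 0.6757 + (14.7000/2.7)·tan(-0.13)·0.2 = 0.5333
v' = 14.7000 − 0.5000·0.2 = 14.6000

(-11.4060, -1.0612, 0.5333, 14.6000)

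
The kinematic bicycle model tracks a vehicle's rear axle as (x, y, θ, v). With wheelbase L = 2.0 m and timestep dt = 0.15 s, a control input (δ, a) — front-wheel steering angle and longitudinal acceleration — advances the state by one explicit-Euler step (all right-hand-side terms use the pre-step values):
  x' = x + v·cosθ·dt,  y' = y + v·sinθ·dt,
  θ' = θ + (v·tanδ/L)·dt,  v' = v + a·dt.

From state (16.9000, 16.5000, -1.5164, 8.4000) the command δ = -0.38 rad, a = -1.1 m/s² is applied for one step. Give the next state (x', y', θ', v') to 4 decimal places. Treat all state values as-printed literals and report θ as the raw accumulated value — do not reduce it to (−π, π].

(16.9685, 15.2419, -1.7680, 8.2350)

x' = 16.9000 + 8.4000·cos(-1.5164)·0.15 = 16.9685
y' = 16.5000 + 8.4000·sin(-1.5164)·0.15 = 15.2419
θ' = -1.5164 + (8.4000/2.0)·tan(-0.38)·0.15 = -1.7680
v' = 8.4000 − 1.1000·0.15 = 8.2350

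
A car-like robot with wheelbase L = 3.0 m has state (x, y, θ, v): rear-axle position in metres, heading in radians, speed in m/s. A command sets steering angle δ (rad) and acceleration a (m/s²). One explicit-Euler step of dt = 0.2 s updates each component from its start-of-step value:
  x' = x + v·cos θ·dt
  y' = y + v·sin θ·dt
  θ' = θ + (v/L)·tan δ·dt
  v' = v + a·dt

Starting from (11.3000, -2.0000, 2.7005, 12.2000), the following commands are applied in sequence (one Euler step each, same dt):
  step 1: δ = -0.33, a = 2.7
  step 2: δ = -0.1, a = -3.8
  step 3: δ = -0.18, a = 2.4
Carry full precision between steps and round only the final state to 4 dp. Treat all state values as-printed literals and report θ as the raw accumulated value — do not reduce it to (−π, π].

(5.5165, 2.4481, 2.1914, 12.4600)

after step 1 (δ=-0.33, a=2.7): (9.093543, -0.958296, 2.421913, 12.740000)
after step 2 (δ=-0.1, a=-3.8): (7.177404, 0.721202, 2.336696, 11.980000)
after step 3 (δ=-0.18, a=2.4): (5.516531, 2.448141, 2.191363, 12.460000)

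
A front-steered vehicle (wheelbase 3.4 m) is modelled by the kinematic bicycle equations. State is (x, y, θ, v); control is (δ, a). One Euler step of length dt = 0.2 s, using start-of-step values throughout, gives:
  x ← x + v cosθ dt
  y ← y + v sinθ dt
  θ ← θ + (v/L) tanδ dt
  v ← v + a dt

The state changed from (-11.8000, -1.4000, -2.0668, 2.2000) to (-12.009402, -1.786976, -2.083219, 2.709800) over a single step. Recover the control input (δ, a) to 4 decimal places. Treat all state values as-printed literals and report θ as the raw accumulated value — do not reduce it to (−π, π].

a = (v'−v)/dt = (0.509800)/0.2 = 2.5490
Δθ = θ'−θ = -0.016419;  (v·dt/L) = 2.2000·0.2/3.4 = 0.129412
tan δ = Δθ·L/(v·dt) = -0.126874  →  δ = -0.1262

δ = -0.1262, a = 2.5490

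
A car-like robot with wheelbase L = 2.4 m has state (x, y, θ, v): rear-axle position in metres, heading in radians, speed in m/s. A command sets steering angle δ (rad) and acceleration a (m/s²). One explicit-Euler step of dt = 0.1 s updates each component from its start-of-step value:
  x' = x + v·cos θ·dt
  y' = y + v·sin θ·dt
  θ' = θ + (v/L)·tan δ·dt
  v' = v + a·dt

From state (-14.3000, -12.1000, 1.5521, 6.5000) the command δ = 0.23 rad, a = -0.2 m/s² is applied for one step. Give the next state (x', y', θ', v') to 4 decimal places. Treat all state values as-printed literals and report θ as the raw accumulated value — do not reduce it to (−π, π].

(-14.2878, -11.4501, 1.6155, 6.4800)

x' = -14.3000 + 6.5000·cos(1.5521)·0.1 = -14.2878
y' = -12.1000 + 6.5000·sin(1.5521)·0.1 = -11.4501
θ' = 1.5521 + (6.5000/2.4)·tan(0.23)·0.1 = 1.6155
v' = 6.5000 − 0.2000·0.1 = 6.4800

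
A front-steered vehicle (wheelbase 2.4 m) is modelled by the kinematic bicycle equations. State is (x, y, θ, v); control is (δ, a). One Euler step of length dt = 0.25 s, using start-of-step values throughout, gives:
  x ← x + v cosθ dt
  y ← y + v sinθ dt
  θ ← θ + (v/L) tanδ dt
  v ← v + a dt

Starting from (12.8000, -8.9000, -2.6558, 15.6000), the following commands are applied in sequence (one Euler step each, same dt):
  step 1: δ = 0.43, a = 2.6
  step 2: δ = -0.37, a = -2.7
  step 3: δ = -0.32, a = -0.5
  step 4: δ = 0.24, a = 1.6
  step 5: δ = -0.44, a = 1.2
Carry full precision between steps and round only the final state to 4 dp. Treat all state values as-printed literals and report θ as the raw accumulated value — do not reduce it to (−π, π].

(-2.7317, -18.4640, -3.4882, 16.1500)

after step 1 (δ=0.43, a=2.6): (9.351210, -10.720947, -1.910541, 16.250000)
after step 2 (δ=-0.37, a=-2.7): (7.997397, -14.551234, -2.567080, 15.575000)
after step 3 (δ=-0.32, a=-0.5): (4.728761, -16.667198, -3.104725, 15.450000)
after step 4 (δ=0.24, a=1.6): (0.868885, -16.809567, -2.710884, 15.850000)
after step 5 (δ=-0.44, a=1.2): (-2.731720, -18.463970, -3.488162, 16.150000)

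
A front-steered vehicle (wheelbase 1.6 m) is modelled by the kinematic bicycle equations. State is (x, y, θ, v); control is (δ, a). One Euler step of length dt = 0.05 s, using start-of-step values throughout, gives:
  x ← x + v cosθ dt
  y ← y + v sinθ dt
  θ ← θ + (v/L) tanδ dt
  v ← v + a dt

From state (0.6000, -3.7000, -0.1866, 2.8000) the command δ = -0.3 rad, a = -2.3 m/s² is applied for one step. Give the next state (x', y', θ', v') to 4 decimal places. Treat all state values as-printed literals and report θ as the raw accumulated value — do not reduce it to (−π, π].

x' = 0.6000 + 2.8000·cos(-0.1866)·0.05 = 0.7376
y' = -3.7000 + 2.8000·sin(-0.1866)·0.05 = -3.7260
θ' = -0.1866 + (2.8000/1.6)·tan(-0.3)·0.05 = -0.2137
v' = 2.8000 − 2.3000·0.05 = 2.6850

(0.7376, -3.7260, -0.2137, 2.6850)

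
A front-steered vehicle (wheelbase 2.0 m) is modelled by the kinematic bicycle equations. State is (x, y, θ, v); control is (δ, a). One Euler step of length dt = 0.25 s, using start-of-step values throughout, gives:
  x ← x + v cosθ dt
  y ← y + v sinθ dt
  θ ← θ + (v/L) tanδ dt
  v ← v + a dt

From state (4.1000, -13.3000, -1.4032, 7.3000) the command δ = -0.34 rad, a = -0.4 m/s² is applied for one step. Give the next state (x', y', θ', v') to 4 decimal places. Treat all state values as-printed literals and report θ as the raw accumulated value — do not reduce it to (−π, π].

(4.4044, -15.0994, -1.7260, 7.2000)

x' = 4.1000 + 7.3000·cos(-1.4032)·0.25 = 4.4044
y' = -13.3000 + 7.3000·sin(-1.4032)·0.25 = -15.0994
θ' = -1.4032 + (7.3000/2.0)·tan(-0.34)·0.25 = -1.7260
v' = 7.3000 − 0.4000·0.25 = 7.2000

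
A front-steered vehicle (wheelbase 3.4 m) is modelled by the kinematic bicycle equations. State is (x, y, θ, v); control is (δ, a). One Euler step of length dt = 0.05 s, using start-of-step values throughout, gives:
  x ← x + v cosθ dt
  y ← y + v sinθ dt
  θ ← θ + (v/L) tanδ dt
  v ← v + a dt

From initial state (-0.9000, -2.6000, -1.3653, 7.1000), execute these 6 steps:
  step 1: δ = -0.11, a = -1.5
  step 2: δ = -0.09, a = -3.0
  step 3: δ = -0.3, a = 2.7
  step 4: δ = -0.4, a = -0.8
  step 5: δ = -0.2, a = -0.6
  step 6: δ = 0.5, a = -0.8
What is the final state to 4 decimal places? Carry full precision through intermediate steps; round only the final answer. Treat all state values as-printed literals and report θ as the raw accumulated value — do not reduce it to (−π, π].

after step 1 (δ=-0.11, a=-1.5): (-0.827561, -2.947531, -1.376832, 7.025000)
after step 2 (δ=-0.09, a=-3.0): (-0.759858, -3.292194, -1.386155, 6.875000)
after step 3 (δ=-0.3, a=2.7): (-0.696747, -3.630101, -1.417430, 7.010000)
after step 4 (δ=-0.4, a=-0.8): (-0.643203, -3.976487, -1.461015, 6.970000)
after step 5 (δ=-0.2, a=-0.6): (-0.605020, -4.322889, -1.481792, 6.940000)
after step 6 (δ=0.5, a=-0.8): (-0.574177, -4.668516, -1.426037, 6.900000)

(-0.5742, -4.6685, -1.4260, 6.9000)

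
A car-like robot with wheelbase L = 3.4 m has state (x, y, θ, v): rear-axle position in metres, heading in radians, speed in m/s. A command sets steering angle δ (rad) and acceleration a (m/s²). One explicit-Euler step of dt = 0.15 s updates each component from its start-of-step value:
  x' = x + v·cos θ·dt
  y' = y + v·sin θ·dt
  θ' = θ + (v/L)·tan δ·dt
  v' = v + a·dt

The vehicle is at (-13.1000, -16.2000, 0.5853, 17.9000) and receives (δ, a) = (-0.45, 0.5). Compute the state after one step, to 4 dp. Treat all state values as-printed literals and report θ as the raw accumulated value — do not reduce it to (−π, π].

(-10.8619, -14.7167, 0.2038, 17.9750)

x' = -13.1000 + 17.9000·cos(0.5853)·0.15 = -10.8619
y' = -16.2000 + 17.9000·sin(0.5853)·0.15 = -14.7167
θ' = 0.5853 + (17.9000/3.4)·tan(-0.45)·0.15 = 0.2038
v' = 17.9000 + 0.5000·0.15 = 17.9750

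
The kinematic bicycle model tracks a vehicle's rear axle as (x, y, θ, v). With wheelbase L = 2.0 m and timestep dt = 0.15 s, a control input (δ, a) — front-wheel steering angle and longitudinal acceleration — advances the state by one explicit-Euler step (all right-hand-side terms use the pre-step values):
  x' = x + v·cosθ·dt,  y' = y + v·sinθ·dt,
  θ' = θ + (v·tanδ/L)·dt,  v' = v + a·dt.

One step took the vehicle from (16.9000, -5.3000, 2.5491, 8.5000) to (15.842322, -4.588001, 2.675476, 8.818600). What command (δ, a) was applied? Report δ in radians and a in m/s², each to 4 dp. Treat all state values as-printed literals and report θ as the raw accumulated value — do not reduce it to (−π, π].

δ = 0.1957, a = 2.1240

a = (v'−v)/dt = (0.318600)/0.15 = 2.1240
Δθ = θ'−θ = 0.126376;  (v·dt/L) = 8.5000·0.15/2.0 = 0.637500
tan δ = Δθ·L/(v·dt) = 0.198237  →  δ = 0.1957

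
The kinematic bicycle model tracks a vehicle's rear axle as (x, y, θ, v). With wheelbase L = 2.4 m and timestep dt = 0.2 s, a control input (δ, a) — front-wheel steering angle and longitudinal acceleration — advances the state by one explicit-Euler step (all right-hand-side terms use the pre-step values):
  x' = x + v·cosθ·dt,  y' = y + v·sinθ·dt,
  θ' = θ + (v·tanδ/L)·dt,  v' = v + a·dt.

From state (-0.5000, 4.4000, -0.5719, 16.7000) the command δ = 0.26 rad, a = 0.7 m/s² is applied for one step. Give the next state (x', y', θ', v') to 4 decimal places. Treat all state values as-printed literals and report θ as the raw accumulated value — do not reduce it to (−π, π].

x' = -0.5000 + 16.7000·cos(-0.5719)·0.2 = 2.3085
y' = 4.4000 + 16.7000·sin(-0.5719)·0.2 = 2.5923
θ' = -0.5719 + (16.7000/2.4)·tan(0.26)·0.2 = -0.2017
v' = 16.7000 + 0.7000·0.2 = 16.8400

(2.3085, 2.5923, -0.2017, 16.8400)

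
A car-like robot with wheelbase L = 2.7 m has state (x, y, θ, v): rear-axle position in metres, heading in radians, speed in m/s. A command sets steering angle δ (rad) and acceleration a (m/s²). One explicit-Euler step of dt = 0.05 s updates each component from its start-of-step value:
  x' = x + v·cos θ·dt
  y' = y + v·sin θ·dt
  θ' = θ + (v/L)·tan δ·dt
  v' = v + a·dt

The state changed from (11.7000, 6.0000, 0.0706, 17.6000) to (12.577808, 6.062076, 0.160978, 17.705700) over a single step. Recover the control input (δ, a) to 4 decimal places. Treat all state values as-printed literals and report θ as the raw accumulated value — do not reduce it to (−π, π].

a = (v'−v)/dt = (0.105700)/0.05 = 2.1140
Δθ = θ'−θ = 0.090378;  (v·dt/L) = 17.6000·0.05/2.7 = 0.325926
tan δ = Δθ·L/(v·dt) = 0.277296  →  δ = 0.2705

δ = 0.2705, a = 2.1140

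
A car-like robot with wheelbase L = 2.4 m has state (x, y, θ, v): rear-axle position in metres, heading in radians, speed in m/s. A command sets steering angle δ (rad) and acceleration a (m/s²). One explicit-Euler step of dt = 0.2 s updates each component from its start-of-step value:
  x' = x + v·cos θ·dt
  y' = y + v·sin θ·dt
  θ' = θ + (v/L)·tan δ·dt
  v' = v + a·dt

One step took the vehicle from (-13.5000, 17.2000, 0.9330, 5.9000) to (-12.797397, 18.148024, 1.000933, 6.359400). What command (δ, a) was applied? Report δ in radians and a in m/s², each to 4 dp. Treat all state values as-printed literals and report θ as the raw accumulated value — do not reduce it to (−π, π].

δ = 0.1373, a = 2.2970

a = (v'−v)/dt = (0.459400)/0.2 = 2.2970
Δθ = θ'−θ = 0.067933;  (v·dt/L) = 5.9000·0.2/2.4 = 0.491667
tan δ = Δθ·L/(v·dt) = 0.138169  →  δ = 0.1373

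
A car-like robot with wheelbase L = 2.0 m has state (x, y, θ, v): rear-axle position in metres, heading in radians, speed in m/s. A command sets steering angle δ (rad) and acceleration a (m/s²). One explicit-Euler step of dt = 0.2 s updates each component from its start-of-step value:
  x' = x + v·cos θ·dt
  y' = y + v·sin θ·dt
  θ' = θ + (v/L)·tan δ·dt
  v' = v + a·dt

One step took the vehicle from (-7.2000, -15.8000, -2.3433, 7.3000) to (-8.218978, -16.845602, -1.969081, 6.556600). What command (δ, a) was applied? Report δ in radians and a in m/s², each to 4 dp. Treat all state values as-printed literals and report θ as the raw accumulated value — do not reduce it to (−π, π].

a = (v'−v)/dt = (-0.743400)/0.2 = -3.7170
Δθ = θ'−θ = 0.374219;  (v·dt/L) = 7.3000·0.2/2.0 = 0.730000
tan δ = Δθ·L/(v·dt) = 0.512629  →  δ = 0.4737

δ = 0.4737, a = -3.7170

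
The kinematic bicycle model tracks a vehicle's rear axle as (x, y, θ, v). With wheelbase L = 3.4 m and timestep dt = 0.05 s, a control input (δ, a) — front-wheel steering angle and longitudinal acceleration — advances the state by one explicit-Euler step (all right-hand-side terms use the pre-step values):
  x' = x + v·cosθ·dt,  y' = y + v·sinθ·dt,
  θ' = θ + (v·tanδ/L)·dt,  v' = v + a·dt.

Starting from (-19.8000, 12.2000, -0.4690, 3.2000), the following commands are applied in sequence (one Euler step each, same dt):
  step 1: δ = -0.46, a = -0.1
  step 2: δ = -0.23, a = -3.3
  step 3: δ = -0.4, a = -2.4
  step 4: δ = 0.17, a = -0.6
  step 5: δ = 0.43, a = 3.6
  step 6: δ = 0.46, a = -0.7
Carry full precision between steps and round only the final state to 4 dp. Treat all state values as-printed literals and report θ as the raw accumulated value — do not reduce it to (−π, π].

(-18.9977, 11.7629, -0.4731, 3.0250)

after step 1 (δ=-0.46, a=-0.1): (-19.657277, 12.127681, -0.492315, 3.195000)
after step 2 (δ=-0.23, a=-3.3): (-19.516498, 12.052172, -0.503317, 3.030000)
after step 3 (δ=-0.4, a=-2.4): (-19.383786, 11.979099, -0.522156, 2.910000)
after step 4 (δ=0.17, a=-0.6): (-19.257675, 11.906531, -0.514810, 2.880000)
after step 5 (δ=0.43, a=3.6): (-19.132339, 11.835629, -0.495386, 3.060000)
after step 6 (δ=0.46, a=-0.7): (-18.997732, 11.762898, -0.473091, 3.025000)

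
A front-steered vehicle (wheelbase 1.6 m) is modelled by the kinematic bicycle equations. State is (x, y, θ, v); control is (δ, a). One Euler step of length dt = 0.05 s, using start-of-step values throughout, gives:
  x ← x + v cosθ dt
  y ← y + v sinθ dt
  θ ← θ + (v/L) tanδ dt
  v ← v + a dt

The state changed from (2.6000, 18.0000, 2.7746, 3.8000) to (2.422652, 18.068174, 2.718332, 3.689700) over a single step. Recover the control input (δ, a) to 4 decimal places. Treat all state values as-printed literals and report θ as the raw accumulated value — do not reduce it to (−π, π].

δ = -0.4425, a = -2.2060

a = (v'−v)/dt = (-0.110300)/0.05 = -2.2060
Δθ = θ'−θ = -0.056268;  (v·dt/L) = 3.8000·0.05/1.6 = 0.118750
tan δ = Δθ·L/(v·dt) = -0.473836  →  δ = -0.4425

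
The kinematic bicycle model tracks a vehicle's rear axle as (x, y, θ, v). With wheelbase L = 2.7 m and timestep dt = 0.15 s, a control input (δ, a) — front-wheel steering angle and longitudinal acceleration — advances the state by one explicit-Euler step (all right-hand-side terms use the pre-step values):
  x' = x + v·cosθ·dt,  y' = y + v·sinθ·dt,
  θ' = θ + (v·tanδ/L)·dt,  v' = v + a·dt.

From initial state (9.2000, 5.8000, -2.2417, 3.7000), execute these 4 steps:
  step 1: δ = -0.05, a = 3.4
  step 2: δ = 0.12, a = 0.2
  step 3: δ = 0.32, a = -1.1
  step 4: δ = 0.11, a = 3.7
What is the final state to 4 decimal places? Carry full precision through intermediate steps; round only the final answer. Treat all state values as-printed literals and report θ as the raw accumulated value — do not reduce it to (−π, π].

(7.7385, 3.8566, -2.1207, 4.6300)

after step 1 (δ=-0.05, a=3.4): (8.854960, 5.365291, -2.251986, 4.210000)
after step 2 (δ=0.12, a=0.2): (8.457293, 4.874726, -2.223784, 4.240000)
after step 3 (δ=0.32, a=-1.1): (8.070883, 4.369569, -2.145724, 4.075000)
after step 4 (δ=0.11, a=3.7): (7.738502, 3.856589, -2.120720, 4.630000)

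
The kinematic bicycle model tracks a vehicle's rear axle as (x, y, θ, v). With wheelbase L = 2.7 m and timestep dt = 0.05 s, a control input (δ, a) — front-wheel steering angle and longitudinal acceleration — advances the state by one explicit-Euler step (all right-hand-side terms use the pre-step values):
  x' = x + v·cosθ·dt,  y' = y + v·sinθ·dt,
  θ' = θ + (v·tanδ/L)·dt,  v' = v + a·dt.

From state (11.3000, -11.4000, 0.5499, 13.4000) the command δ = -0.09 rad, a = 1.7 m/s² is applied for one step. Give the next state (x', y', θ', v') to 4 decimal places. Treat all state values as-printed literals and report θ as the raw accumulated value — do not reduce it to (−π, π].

x' = 11.3000 + 13.4000·cos(0.5499)·0.05 = 11.8712
y' = -11.4000 + 13.4000·sin(0.5499)·0.05 = -11.0499
θ' = 0.5499 + (13.4000/2.7)·tan(-0.09)·0.05 = 0.5275
v' = 13.4000 + 1.7000·0.05 = 13.4850

(11.8712, -11.0499, 0.5275, 13.4850)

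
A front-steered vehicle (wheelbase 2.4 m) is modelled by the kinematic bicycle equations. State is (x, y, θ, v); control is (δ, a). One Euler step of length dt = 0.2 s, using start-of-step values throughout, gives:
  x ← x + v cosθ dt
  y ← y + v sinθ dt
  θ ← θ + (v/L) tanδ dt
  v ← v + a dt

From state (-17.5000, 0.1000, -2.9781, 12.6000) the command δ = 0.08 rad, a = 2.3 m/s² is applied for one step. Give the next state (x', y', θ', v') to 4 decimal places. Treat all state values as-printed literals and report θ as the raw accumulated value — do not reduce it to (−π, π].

(-19.9864, -0.3102, -2.8939, 13.0600)

x' = -17.5000 + 12.6000·cos(-2.9781)·0.2 = -19.9864
y' = 0.1000 + 12.6000·sin(-2.9781)·0.2 = -0.3102
θ' = -2.9781 + (12.6000/2.4)·tan(0.08)·0.2 = -2.8939
v' = 12.6000 + 2.3000·0.2 = 13.0600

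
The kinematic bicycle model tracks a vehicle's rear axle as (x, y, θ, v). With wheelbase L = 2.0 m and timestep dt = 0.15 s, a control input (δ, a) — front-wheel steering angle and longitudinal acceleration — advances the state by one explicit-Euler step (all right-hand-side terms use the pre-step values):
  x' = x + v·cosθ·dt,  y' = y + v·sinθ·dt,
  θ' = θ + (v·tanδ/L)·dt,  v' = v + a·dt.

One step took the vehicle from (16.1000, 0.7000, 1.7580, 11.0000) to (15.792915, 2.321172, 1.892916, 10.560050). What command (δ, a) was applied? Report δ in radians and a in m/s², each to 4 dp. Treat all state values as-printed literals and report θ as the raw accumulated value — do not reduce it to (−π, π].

δ = 0.1621, a = -2.9330

a = (v'−v)/dt = (-0.439950)/0.15 = -2.9330
Δθ = θ'−θ = 0.134916;  (v·dt/L) = 11.0000·0.15/2.0 = 0.825000
tan δ = Δθ·L/(v·dt) = 0.163535  →  δ = 0.1621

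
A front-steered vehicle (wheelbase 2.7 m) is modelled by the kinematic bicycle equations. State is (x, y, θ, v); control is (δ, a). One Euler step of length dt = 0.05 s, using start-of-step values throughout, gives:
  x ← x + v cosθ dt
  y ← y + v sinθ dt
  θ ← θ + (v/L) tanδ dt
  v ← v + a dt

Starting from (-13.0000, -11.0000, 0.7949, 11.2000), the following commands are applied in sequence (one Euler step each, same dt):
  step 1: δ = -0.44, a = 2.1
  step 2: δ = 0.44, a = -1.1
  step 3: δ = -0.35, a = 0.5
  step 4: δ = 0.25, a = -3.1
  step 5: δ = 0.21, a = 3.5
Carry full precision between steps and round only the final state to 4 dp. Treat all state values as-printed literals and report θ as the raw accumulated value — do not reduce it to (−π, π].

after step 1 (δ=-0.44, a=2.1): (-12.607801, -10.600276, 0.697257, 11.305000)
after step 2 (δ=0.44, a=-1.1): (-12.174476, -10.237319, 0.795815, 11.250000)
after step 3 (δ=-0.35, a=0.5): (-11.780894, -9.835450, 0.719768, 11.275000)
after step 4 (δ=0.25, a=-3.1): (-11.356977, -9.463820, 0.773082, 11.120000)
after step 5 (δ=0.21, a=3.5): (-10.959013, -9.075540, 0.816974, 11.295000)

(-10.9590, -9.0755, 0.8170, 11.2950)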